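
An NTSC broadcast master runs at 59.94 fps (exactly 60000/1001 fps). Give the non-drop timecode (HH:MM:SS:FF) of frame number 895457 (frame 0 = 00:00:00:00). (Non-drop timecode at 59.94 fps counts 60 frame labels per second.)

04:08:44:17

895457 ÷ 60 = 14924 full seconds, remainder 17 frames.
14924 s = 4 h 8 min 44 s.
Timecode: 04:08:44:17.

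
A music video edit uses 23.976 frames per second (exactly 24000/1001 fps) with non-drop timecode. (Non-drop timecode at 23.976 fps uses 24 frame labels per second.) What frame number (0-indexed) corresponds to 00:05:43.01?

Total seconds to the label: (0 × 3600 + 5 × 60 + 43) = 343.
Frame index = 343 × 24 + 1 = 8233.

8233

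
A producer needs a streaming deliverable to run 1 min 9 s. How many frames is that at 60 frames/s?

4140 frames

1 min 9 s = 69 s.
Frames = 69 × 60 = 4140.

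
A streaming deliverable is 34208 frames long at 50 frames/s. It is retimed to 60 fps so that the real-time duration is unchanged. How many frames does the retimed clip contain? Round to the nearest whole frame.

Frames at target rate = 34208 × (60) / (50) = 205248/5 ≈ 41049.600.
Nearest whole frame: 41050.

41050 frames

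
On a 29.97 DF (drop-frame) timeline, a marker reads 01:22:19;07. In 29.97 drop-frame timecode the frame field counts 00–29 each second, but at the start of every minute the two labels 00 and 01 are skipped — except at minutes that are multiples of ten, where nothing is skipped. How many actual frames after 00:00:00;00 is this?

As if non-drop at 30 labels/s: (1 × 3600 + 22 × 60 + 19) × 30 + 7 = 148177.
Minute boundaries passed: 82; those not divisible by 10: 82 − 8 = 74; dropped labels = 2 × 74 = 148.
Actual frame index = 148177 − 148 = 148029.

148029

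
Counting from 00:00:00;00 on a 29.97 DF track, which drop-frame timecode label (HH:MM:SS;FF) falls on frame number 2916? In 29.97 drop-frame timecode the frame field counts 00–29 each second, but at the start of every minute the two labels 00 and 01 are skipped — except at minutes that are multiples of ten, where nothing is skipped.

Each 10-minute DF block holds 10 × 60 × 30 − 9 × 2 = 17982 frames. 2916 ÷ 17982 → 0 full blocks, remainder 2916.
Within the partial block the first minute is 1800 frames and each further minute 1798, so 1 further minute boundary passed. Total skipped labels = 18 × 0 + 2 × 1 = 2.
Non-drop label index = 2916 + 2 = 2918; at 30 labels/s that is 00:01:37:08, i.e. DF 00:01:37;08.

00:01:37;08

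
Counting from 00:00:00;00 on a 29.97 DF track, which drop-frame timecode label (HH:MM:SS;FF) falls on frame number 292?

Ten DF minutes hold 17982 frames, so frame 292 lies in block 0 (frames 0–17981) with 292 frames into that block.
The block's first minute is 1800 frames and the rest 1798 each; 292 frames reaches minute 0, so 0 × 18 + 0 × 2 = 0 labels have been skipped so far.
Adding those back, label number 292 + 0 = 292 at 30 labels/s is 9 s + 22 f = 0 h 0 min 9 s frame 22, i.e. 00:00:09;22.

00:00:09;22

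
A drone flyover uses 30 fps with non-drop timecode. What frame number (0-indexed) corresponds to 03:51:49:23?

Total seconds to the label: (3 × 3600 + 51 × 60 + 49) = 13909.
Frame index = 13909 × 30 + 23 = 417293.

frame 417293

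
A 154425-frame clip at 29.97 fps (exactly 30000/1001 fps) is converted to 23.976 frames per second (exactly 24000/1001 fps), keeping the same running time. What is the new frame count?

Target frames = source frames × (target rate / source rate) = 154425 × (24000/1001)/(30000/1001) = 154425 × 4/5 = 123540.

123540 frames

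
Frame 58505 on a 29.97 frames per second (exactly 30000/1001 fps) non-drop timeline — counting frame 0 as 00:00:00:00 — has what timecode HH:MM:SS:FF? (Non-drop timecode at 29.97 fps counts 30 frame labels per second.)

00:32:30:05

58505 ÷ 30 = 1950 full seconds, remainder 5 frames.
1950 s = 0 h 32 min 30 s.
Timecode: 00:32:30:05.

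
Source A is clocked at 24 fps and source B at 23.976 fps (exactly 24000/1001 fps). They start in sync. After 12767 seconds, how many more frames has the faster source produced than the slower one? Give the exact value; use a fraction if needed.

306408/1001 frames

A emits 24 × 12767 = 306408 frames; B emits 24000/1001 × 12767 = 306408000/1001.
Difference = 306408/1001 frames (≈ 306.1019); B is behind A.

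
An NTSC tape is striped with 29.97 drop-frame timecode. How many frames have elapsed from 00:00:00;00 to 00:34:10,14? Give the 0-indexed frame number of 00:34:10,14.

Complete 10-minute blocks: 3, each 17982 frames → 53946.
Remaining 4 whole minutes in the current block: 1800 + 3 × 1798 = 7194 frames.
Within the current minute: 10 × 30 + 14 − 2 = 312 (labels ;00/;01 skipped at this minute). Total = 53946 + 7194 + 312 = 61452.

61452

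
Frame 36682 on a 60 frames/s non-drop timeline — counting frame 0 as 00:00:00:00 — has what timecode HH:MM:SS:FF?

00:10:11:22

36682 ÷ 60 = 611 full seconds, remainder 22 frames.
611 s = 0 h 10 min 11 s.
Timecode: 00:10:11:22.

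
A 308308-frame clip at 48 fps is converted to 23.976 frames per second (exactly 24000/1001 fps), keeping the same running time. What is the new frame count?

Target frames = source frames × (target rate / source rate) = 308308 × (24000/1001)/(48) = 308308 × 500/1001 = 154000.

154000 frames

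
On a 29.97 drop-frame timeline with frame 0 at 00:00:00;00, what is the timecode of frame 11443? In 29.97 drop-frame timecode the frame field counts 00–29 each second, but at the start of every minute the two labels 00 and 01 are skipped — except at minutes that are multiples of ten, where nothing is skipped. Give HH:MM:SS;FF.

00:06:21;25

Ten DF minutes hold 17982 frames, so frame 11443 lies in block 0 (frames 0–17981) with 11443 frames into that block.
The block's first minute is 1800 frames and the rest 1798 each; 11443 frames reaches minute 6, so 0 × 18 + 6 × 2 = 12 labels have been skipped so far.
Adding those back, label number 11443 + 12 = 11455 at 30 labels/s is 381 s + 25 f = 0 h 6 min 21 s frame 25, i.e. 00:06:21;25.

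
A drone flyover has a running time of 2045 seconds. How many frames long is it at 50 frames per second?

102250 frames

Frames = 2045 × 50 = 102250.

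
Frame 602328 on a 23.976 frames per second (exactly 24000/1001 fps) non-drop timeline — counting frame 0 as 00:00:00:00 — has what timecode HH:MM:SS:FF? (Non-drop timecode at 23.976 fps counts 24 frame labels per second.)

06:58:17:00

602328 ÷ 24 = 25097 full seconds, remainder 0 frames.
25097 s = 6 h 58 min 17 s.
Timecode: 06:58:17:00.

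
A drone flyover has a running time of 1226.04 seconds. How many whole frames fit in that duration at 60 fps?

73562 frames

Frames = 1226.04 × 60 = 367812/5 ≈ 73562.4000.
Complete frames: 73562.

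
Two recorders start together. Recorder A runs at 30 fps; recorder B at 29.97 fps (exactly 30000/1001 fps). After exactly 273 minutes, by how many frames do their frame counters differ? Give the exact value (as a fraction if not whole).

273 min = 16380 s.
A emits 30 × 16380 = 491400 frames; B emits 30000/1001 × 16380 = 5400000/11.
Difference = 5400/11 frames (≈ 490.9091); B is behind A.

5400/11 frames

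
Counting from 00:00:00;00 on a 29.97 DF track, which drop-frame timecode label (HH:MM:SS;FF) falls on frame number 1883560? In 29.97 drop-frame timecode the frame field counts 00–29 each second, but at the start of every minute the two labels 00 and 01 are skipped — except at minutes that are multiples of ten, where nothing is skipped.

Ten DF minutes hold 17982 frames, so frame 1883560 lies in block 104 (frames 1870128–1888109) with 13432 frames into that block.
The block's first minute is 1800 frames and the rest 1798 each; 13432 frames reaches minute 7, so 104 × 18 + 7 × 2 = 1886 labels have been skipped so far.
Adding those back, label number 1883560 + 1886 = 1885446 at 30 labels/s is 62848 s + 6 f = 17 h 27 min 28 s frame 6, i.e. 17:27:28;06.

17:27:28;06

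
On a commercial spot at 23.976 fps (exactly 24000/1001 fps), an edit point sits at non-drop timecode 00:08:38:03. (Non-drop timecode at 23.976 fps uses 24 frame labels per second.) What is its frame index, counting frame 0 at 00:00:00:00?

Total seconds to the label: (0 × 3600 + 8 × 60 + 38) = 518.
Frame index = 518 × 24 + 3 = 12435.

12435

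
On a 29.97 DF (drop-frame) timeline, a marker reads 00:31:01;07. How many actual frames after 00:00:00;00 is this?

As if non-drop at 30 labels/s: (0 × 3600 + 31 × 60 + 1) × 30 + 7 = 55837.
Minute boundaries passed: 31; those not divisible by 10: 31 − 3 = 28; dropped labels = 2 × 28 = 56.
Actual frame index = 55837 − 56 = 55781.

55781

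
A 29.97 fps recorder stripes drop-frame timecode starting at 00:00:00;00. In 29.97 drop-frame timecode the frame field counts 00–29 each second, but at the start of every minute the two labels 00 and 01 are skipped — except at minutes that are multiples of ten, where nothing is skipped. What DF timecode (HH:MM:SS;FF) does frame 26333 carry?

00:14:38;19

Each 10-minute DF block holds 10 × 60 × 30 − 9 × 2 = 17982 frames. 26333 ÷ 17982 → 1 full block, remainder 8351.
Within the partial block the first minute is 1800 frames and each further minute 1798, so 4 further minute boundaries passed. Total skipped labels = 18 × 1 + 2 × 4 = 26.
Non-drop label index = 26333 + 26 = 26359; at 30 labels/s that is 00:14:38:19, i.e. DF 00:14:38;19.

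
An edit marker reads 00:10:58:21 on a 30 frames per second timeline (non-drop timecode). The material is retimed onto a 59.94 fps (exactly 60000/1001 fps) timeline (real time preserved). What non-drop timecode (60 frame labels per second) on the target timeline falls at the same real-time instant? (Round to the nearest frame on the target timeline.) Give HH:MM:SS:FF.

00:10:58:03

Source frame index: (0×3600 + 10×60 + 58) × 30 + 21 = 19761.
Real time: 19761 / (30) = 6587/10 s.
Target frame: (6587/10) × (60000/1001) = 5646000/143 ≈ 39482.517 → 39483.
At 60 labels/s: frame 39483 → 00:10:58:03.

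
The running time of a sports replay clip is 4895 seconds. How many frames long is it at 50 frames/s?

Frames = 4895 × 50 = 244750.

244750 frames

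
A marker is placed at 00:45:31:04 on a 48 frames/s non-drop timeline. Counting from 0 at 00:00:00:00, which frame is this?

Total seconds to the label: (0 × 3600 + 45 × 60 + 31) = 2731.
Frame index = 2731 × 48 + 4 = 131092.

131092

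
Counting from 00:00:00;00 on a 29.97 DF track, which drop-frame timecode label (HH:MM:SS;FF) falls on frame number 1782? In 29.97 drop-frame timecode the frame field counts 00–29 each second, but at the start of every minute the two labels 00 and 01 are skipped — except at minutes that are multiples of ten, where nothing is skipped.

Ten DF minutes hold 17982 frames, so frame 1782 lies in block 0 (frames 0–17981) with 1782 frames into that block.
The block's first minute is 1800 frames and the rest 1798 each; 1782 frames reaches minute 0, so 0 × 18 + 0 × 2 = 0 labels have been skipped so far.
Adding those back, label number 1782 + 0 = 1782 at 30 labels/s is 59 s + 12 f = 0 h 0 min 59 s frame 12, i.e. 00:00:59;12.

00:00:59;12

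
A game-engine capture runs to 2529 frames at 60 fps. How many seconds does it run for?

42.15 seconds

Running time = 2529 / (60) = 42.15 s.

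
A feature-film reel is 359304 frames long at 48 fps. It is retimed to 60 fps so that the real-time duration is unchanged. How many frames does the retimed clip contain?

449130 frames

Target frames = source frames × (target rate / source rate) = 359304 × (60)/(48) = 359304 × 5/4 = 449130.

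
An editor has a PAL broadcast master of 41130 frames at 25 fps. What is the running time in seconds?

1645.2 seconds

Running time = 41130 / (25) = 1645.2 s.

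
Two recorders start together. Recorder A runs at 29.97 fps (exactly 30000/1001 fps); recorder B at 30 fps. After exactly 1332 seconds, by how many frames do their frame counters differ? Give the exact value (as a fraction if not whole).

A emits 30000/1001 × 1332 = 39960000/1001 frames; B emits 30 × 1332 = 39960.
Difference = 39960/1001 frames (≈ 39.9201); B is ahead of A.

39960/1001 frames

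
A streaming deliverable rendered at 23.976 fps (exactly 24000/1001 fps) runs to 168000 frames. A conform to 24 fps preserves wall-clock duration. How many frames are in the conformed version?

Target frames = source frames × (target rate / source rate) = 168000 × (24)/(24000/1001) = 168000 × 1001/1000 = 168168.

168168 frames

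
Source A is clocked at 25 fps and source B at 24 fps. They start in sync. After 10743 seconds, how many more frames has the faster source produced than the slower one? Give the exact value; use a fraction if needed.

10743 frames

A emits 25 × 10743 = 268575 frames; B emits 24 × 10743 = 257832.
Difference = 10743 frames; B is behind A.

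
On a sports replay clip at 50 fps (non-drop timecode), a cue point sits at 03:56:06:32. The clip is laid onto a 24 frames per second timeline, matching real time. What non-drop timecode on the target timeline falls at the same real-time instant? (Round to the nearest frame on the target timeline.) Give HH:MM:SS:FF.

Source frame index: (3×3600 + 56×60 + 6) × 50 + 32 = 708332.
Real time: 708332 / (50) = 354166/25 s.
Target frame: (354166/25) × (24) = 8499984/25 ≈ 339999.360 → 339999.
At 24 labels/s: frame 339999 → 03:56:06:15.

03:56:06:15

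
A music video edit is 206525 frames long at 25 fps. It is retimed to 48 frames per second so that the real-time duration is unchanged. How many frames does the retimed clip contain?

Target frames = source frames × (target rate / source rate) = 206525 × (48)/(25) = 206525 × 48/25 = 396528.

396528 frames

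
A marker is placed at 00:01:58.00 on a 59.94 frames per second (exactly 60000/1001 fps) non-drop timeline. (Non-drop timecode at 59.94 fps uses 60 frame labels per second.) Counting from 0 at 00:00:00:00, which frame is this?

Total seconds to the label: (0 × 3600 + 1 × 60 + 58) = 118.
Frame index = 118 × 60 + 0 = 7080.

frame 7080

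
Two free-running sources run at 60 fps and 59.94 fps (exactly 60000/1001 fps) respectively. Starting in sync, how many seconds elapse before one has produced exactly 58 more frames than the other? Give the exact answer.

The gap grows by |60000/1001 − 60| = 60/1001 frames per second.
Time for a 58-frame gap: 58 ÷ (60/1001) = 29029/30 s.

29029/30 seconds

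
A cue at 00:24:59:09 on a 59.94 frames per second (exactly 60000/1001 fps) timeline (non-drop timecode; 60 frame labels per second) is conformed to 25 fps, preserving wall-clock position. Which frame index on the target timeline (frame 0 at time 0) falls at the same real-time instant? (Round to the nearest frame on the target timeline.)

frame 37516

Source frame index: (0×3600 + 24×60 + 59) × 60 + 9 = 89949.
Real time: 89949 / (60000/1001) = 30012983/20000 s.
Target frame: (30012983/20000) × (25) = 30012983/800 ≈ 37516.229 → 37516.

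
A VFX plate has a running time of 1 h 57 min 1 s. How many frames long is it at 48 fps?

337008 frames

1 h 57 min 1 s = 7021 s.
Frames = 7021 × 48 = 337008.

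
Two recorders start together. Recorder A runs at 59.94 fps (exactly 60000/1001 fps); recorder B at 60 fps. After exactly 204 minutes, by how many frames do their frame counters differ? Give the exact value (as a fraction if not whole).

204 min = 12240 s.
A emits 60000/1001 × 12240 = 734400000/1001 frames; B emits 60 × 12240 = 734400.
Difference = 734400/1001 frames (≈ 733.6663); B is ahead of A.

734400/1001 frames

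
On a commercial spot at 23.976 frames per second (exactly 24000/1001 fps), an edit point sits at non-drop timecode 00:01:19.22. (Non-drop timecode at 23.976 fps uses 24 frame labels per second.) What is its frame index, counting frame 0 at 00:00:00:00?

Total seconds to the label: (0 × 3600 + 1 × 60 + 19) = 79.
Frame index = 79 × 24 + 22 = 1918.

1918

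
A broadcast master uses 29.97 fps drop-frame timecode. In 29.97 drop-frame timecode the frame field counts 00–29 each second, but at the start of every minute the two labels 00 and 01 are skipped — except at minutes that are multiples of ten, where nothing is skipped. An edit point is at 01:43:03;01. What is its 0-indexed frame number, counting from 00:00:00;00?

185305

As if non-drop at 30 labels/s: (1 × 3600 + 43 × 60 + 3) × 30 + 1 = 185491.
Minute boundaries passed: 103; those not divisible by 10: 103 − 10 = 93; dropped labels = 2 × 93 = 186.
Actual frame index = 185491 − 186 = 185305.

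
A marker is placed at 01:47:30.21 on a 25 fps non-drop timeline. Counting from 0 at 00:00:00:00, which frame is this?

161271

Total seconds to the label: (1 × 3600 + 47 × 60 + 30) = 6450.
Frame index = 6450 × 25 + 21 = 161271.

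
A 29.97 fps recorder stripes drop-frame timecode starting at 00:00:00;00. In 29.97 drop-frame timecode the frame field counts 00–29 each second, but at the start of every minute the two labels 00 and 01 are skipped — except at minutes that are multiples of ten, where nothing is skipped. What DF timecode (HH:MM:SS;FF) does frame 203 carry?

Each 10-minute DF block holds 10 × 60 × 30 − 9 × 2 = 17982 frames. 203 ÷ 17982 → 0 full blocks, remainder 203.
Within the partial block the first minute is 1800 frames and each further minute 1798, so 0 further minute boundaries passed. Total skipped labels = 18 × 0 + 2 × 0 = 0.
Non-drop label index = 203 + 0 = 203; at 30 labels/s that is 00:00:06:23, i.e. DF 00:00:06;23.

00:00:06;23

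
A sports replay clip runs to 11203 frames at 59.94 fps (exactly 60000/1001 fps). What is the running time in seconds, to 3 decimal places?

186.903 seconds

Running time = 11203 × 1001/60000 = 11214203/60000 s ≈ 186.903 s.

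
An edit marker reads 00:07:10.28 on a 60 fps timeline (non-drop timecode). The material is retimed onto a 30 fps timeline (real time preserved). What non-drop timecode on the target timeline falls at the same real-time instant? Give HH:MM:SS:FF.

Source frame index: (0×3600 + 7×60 + 10) × 60 + 28 = 25828.
Real time: 25828 / (60) = 6457/15 s.
Target frame: (6457/15) × (30) = 12914.
At 30 labels/s: frame 12914 → 00:07:10:14.

00:07:10:14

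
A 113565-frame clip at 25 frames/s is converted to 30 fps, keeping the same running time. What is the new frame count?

136278 frames

Target frames = source frames × (target rate / source rate) = 113565 × (30)/(25) = 113565 × 6/5 = 136278.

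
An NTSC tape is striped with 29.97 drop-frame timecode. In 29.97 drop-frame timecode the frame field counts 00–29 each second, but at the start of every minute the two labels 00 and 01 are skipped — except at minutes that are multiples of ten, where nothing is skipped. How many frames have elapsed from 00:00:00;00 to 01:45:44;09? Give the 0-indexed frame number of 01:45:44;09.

As if non-drop at 30 labels/s: (1 × 3600 + 45 × 60 + 44) × 30 + 9 = 190329.
Minute boundaries passed: 105; those not divisible by 10: 105 − 10 = 95; dropped labels = 2 × 95 = 190.
Actual frame index = 190329 − 190 = 190139.

190139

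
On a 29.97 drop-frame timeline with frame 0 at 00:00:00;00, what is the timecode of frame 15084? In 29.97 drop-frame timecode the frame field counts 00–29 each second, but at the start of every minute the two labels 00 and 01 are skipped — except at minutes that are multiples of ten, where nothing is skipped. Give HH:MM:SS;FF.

00:08:23;10

Ten DF minutes hold 17982 frames, so frame 15084 lies in block 0 (frames 0–17981) with 15084 frames into that block.
The block's first minute is 1800 frames and the rest 1798 each; 15084 frames reaches minute 8, so 0 × 18 + 8 × 2 = 16 labels have been skipped so far.
Adding those back, label number 15084 + 16 = 15100 at 30 labels/s is 503 s + 10 f = 0 h 8 min 23 s frame 10, i.e. 00:08:23;10.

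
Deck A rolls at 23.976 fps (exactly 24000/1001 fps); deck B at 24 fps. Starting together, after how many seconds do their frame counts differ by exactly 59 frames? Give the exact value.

The gap grows by |24 − 24000/1001| = 24/1001 frames per second.
Time for a 59-frame gap: 59 ÷ (24/1001) = 59059/24 s.

59059/24 seconds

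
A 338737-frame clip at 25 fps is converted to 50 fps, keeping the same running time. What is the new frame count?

677474 frames

Frames at target rate = 338737 × (50) / (25) = 677474.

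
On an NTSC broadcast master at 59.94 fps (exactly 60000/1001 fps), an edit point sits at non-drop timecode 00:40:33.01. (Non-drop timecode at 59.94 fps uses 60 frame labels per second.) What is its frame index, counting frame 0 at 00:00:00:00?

145981

Total seconds to the label: (0 × 3600 + 40 × 60 + 33) = 2433.
Frame index = 2433 × 60 + 1 = 145981.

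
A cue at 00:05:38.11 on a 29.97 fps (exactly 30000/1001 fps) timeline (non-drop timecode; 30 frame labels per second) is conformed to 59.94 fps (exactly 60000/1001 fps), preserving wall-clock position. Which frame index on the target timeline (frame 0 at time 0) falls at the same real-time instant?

frame 20302

Source frame index: (0×3600 + 5×60 + 38) × 30 + 11 = 10151.
Real time: 10151 / (30000/1001) = 10161151/30000 s.
Target frame: (10161151/30000) × (60000/1001) = 20302.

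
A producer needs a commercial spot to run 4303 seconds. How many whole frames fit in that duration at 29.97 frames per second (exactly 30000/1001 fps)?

128961 frames

Frames = 4303 × 30000/1001 = 9930000/77 ≈ 128961.0390.
Complete frames: 128961.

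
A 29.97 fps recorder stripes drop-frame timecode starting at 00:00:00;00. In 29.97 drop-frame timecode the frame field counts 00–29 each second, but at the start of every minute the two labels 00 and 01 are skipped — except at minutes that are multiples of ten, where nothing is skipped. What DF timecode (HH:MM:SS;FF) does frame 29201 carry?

00:16:14;11

Each 10-minute DF block holds 10 × 60 × 30 − 9 × 2 = 17982 frames. 29201 ÷ 17982 → 1 full block, remainder 11219.
Within the partial block the first minute is 1800 frames and each further minute 1798, so 6 further minute boundaries passed. Total skipped labels = 18 × 1 + 2 × 6 = 30.
Non-drop label index = 29201 + 30 = 29231; at 30 labels/s that is 00:16:14:11, i.e. DF 00:16:14;11.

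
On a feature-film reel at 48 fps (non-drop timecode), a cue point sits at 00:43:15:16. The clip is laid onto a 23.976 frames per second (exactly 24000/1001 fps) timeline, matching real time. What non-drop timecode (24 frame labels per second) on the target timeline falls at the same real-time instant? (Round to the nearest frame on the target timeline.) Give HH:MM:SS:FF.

Source frame index: (0×3600 + 43×60 + 15) × 48 + 16 = 124576.
Real time: 124576 / (48) = 7786/3 s.
Target frame: (7786/3) × (24000/1001) = 62288000/1001 ≈ 62225.774 → 62226.
At 24 labels/s: frame 62226 → 00:43:12:18.

00:43:12:18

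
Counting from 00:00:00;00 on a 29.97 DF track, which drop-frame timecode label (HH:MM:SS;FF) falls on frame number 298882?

Ten DF minutes hold 17982 frames, so frame 298882 lies in block 16 (frames 287712–305693) with 11170 frames into that block.
The block's first minute is 1800 frames and the rest 1798 each; 11170 frames reaches minute 6, so 16 × 18 + 6 × 2 = 300 labels have been skipped so far.
Adding those back, label number 298882 + 300 = 299182 at 30 labels/s is 9972 s + 22 f = 2 h 46 min 12 s frame 22, i.e. 02:46:12;22.

02:46:12;22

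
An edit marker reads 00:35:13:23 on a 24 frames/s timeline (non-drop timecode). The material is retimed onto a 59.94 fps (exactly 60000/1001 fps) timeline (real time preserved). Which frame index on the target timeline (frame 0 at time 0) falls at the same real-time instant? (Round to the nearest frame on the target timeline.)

frame 126711

Source frame index: (0×3600 + 35×60 + 13) × 24 + 23 = 50735.
Real time: 50735 / (24) = 50735/24 s.
Target frame: (50735/24) × (60000/1001) = 126837500/1001 ≈ 126710.789 → 126711.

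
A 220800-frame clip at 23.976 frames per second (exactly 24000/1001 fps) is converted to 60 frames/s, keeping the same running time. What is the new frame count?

552552 frames

Target frames = source frames × (target rate / source rate) = 220800 × (60)/(24000/1001) = 220800 × 1001/400 = 552552.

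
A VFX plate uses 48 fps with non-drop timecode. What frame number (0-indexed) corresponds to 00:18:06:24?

Total seconds to the label: (0 × 3600 + 18 × 60 + 6) = 1086.
Frame index = 1086 × 48 + 24 = 52152.

52152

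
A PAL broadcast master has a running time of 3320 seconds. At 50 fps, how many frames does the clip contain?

Frames = 3320 × 50 = 166000.

166000 frames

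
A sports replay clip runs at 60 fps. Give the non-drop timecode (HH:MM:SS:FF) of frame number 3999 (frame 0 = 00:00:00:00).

3999 ÷ 60 = 66 full seconds, remainder 39 frames.
66 s = 0 h 1 min 6 s.
Timecode: 00:01:06:39.

00:01:06:39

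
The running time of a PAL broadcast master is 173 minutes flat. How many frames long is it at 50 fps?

519000 frames

173 min = 10380 s.
Frames = 10380 × 50 = 519000.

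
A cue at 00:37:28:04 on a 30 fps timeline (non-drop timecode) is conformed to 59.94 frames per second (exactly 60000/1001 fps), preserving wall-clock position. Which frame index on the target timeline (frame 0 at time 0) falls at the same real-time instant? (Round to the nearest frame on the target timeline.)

Source frame index: (0×3600 + 37×60 + 28) × 30 + 4 = 67444.
Real time: 67444 / (30) = 33722/15 s.
Target frame: (33722/15) × (60000/1001) = 10376000/77 ≈ 134753.247 → 134753.

frame 134753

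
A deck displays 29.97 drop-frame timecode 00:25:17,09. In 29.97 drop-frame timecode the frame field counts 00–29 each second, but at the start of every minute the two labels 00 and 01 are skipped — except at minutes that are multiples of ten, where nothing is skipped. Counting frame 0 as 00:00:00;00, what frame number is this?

45473

Complete 10-minute blocks: 2, each 17982 frames → 35964.
Remaining 5 whole minutes in the current block: 1800 + 4 × 1798 = 8992 frames.
Within the current minute: 17 × 30 + 9 − 2 = 517 (labels ;00/;01 skipped at this minute). Total = 35964 + 8992 + 517 = 45473.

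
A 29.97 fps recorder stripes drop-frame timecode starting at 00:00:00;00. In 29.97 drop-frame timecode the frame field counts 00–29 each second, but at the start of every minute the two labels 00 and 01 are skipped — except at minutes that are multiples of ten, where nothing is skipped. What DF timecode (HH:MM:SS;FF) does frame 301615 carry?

02:47:43;27

Each 10-minute DF block holds 10 × 60 × 30 − 9 × 2 = 17982 frames. 301615 ÷ 17982 → 16 full blocks, remainder 13903.
Within the partial block the first minute is 1800 frames and each further minute 1798, so 7 further minute boundaries passed. Total skipped labels = 18 × 16 + 2 × 7 = 302.
Non-drop label index = 301615 + 302 = 301917; at 30 labels/s that is 02:47:43:27, i.e. DF 02:47:43;27.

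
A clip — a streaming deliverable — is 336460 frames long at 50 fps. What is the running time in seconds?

6729.2 seconds

Running time = 336460 / (50) = 6729.2 s.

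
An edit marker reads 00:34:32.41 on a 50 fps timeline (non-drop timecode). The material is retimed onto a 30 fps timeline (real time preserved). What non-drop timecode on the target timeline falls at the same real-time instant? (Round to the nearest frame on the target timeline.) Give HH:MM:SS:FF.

00:34:32:25

Source frame index: (0×3600 + 34×60 + 32) × 50 + 41 = 103641.
Real time: 103641 / (50) = 103641/50 s.
Target frame: (103641/50) × (30) = 310923/5 ≈ 62184.600 → 62185.
At 30 labels/s: frame 62185 → 00:34:32:25.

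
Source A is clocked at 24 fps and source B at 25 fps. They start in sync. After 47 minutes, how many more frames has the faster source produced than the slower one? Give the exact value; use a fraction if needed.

2820 frames

47 min = 2820 s.
A emits 24 × 2820 = 67680 frames; B emits 25 × 2820 = 70500.
Difference = 2820 frames; B is ahead of A.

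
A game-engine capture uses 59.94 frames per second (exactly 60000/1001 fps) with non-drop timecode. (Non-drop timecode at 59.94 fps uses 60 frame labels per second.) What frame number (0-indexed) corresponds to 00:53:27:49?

Total seconds to the label: (0 × 3600 + 53 × 60 + 27) = 3207.
Frame index = 3207 × 60 + 49 = 192469.

192469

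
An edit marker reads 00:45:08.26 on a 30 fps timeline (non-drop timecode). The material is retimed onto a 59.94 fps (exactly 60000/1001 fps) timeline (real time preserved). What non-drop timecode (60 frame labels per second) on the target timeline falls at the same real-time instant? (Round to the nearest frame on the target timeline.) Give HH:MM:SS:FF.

Source frame index: (0×3600 + 45×60 + 8) × 30 + 26 = 81266.
Real time: 81266 / (30) = 40633/15 s.
Target frame: (40633/15) × (60000/1001) = 162532000/1001 ≈ 162369.630 → 162370.
At 60 labels/s: frame 162370 → 00:45:06:10.

00:45:06:10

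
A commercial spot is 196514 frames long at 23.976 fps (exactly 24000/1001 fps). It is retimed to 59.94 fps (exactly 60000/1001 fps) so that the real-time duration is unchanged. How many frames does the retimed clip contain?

491285 frames

Target frames = source frames × (target rate / source rate) = 196514 × (60000/1001)/(24000/1001) = 196514 × 5/2 = 491285.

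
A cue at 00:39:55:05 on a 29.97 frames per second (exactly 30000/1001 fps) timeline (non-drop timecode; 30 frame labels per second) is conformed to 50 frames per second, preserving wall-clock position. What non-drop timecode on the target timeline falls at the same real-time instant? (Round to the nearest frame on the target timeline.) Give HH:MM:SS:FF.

Source frame index: (0×3600 + 39×60 + 55) × 30 + 5 = 71855.
Real time: 71855 / (30000/1001) = 14385371/6000 s.
Target frame: (14385371/6000) × (50) = 14385371/120 ≈ 119878.092 → 119878.
At 50 labels/s: frame 119878 → 00:39:57:28.

00:39:57:28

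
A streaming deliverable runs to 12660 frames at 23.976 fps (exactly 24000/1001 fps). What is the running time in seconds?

Running time = 12660 / (24000/1001) = 528.0275 s.

528.0275 seconds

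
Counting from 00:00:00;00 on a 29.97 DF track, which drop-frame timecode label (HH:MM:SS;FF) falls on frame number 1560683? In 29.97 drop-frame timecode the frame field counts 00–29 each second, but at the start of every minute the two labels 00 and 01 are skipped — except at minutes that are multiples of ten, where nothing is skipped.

Ten DF minutes hold 17982 frames, so frame 1560683 lies in block 86 (frames 1546452–1564433) with 14231 frames into that block.
The block's first minute is 1800 frames and the rest 1798 each; 14231 frames reaches minute 7, so 86 × 18 + 7 × 2 = 1562 labels have been skipped so far.
Adding those back, label number 1560683 + 1562 = 1562245 at 30 labels/s is 52074 s + 25 f = 14 h 27 min 54 s frame 25, i.e. 14:27:54;25.

14:27:54;25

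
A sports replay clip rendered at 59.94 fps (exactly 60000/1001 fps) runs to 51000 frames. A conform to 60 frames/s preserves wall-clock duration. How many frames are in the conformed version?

Target frames = source frames × (target rate / source rate) = 51000 × (60)/(60000/1001) = 51000 × 1001/1000 = 51051.

51051 frames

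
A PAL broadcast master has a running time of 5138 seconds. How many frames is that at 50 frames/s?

256900 frames

Frames = 5138 × 50 = 256900.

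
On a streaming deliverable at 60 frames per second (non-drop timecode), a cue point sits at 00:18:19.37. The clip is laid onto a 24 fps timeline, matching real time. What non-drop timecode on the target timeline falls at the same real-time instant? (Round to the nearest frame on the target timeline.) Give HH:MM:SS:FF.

Source frame index: (0×3600 + 18×60 + 19) × 60 + 37 = 65977.
Real time: 65977 / (60) = 65977/60 s.
Target frame: (65977/60) × (24) = 131954/5 ≈ 26390.800 → 26391.
At 24 labels/s: frame 26391 → 00:18:19:15.

00:18:19:15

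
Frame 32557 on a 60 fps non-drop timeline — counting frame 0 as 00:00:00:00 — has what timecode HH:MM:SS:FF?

00:09:02:37

32557 ÷ 60 = 542 full seconds, remainder 37 frames.
542 s = 0 h 9 min 2 s.
Timecode: 00:09:02:37.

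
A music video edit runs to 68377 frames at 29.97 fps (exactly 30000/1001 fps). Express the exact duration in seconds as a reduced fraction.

Running time = 68377 ÷ (30000/1001) = 68377 × 1001/30000 = 68445377/30000 s.

68445377/30000 seconds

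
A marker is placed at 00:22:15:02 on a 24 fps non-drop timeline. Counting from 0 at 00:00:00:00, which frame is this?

32042

Total seconds to the label: (0 × 3600 + 22 × 60 + 15) = 1335.
Frame index = 1335 × 24 + 2 = 32042.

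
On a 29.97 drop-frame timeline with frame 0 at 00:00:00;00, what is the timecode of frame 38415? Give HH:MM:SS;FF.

Ten DF minutes hold 17982 frames, so frame 38415 lies in block 2 (frames 35964–53945) with 2451 frames into that block.
The block's first minute is 1800 frames and the rest 1798 each; 2451 frames reaches minute 1, so 2 × 18 + 1 × 2 = 38 labels have been skipped so far.
Adding those back, label number 38415 + 38 = 38453 at 30 labels/s is 1281 s + 23 f = 0 h 21 min 21 s frame 23, i.e. 00:21:21;23.

00:21:21;23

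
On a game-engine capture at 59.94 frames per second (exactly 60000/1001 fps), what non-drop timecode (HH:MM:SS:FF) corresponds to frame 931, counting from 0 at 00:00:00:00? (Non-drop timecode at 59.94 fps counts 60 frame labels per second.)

00:00:15:31

931 ÷ 60 = 15 full seconds, remainder 31 frames.
15 s = 0 h 0 min 15 s.
Timecode: 00:00:15:31.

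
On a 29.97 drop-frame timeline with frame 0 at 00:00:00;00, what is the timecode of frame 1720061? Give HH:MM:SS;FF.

15:56:32;23

Each 10-minute DF block holds 10 × 60 × 30 − 9 × 2 = 17982 frames. 1720061 ÷ 17982 → 95 full blocks, remainder 11771.
Within the partial block the first minute is 1800 frames and each further minute 1798, so 6 further minute boundaries passed. Total skipped labels = 18 × 95 + 2 × 6 = 1722.
Non-drop label index = 1720061 + 1722 = 1721783; at 30 labels/s that is 15:56:32:23, i.e. DF 15:56:32;23.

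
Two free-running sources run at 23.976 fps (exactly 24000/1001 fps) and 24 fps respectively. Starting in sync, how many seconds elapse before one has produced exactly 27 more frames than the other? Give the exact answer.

1126.125 seconds

The gap grows by |24 − 24000/1001| = 24/1001 frames per second.
Time for a 27-frame gap: 27 ÷ (24/1001) = 1126.125 s.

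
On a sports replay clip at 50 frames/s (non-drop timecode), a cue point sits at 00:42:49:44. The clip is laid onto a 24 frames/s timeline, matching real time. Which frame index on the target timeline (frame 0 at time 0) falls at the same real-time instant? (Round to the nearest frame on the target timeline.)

frame 61677

Source frame index: (0×3600 + 42×60 + 49) × 50 + 44 = 128494.
Real time: 128494 / (50) = 64247/25 s.
Target frame: (64247/25) × (24) = 1541928/25 ≈ 61677.120 → 61677.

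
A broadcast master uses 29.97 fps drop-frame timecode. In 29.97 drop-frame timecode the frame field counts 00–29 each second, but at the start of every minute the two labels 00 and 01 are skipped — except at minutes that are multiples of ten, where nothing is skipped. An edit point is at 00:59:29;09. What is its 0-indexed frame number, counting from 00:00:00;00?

Complete 10-minute blocks: 5, each 17982 frames → 89910.
Remaining 9 whole minutes in the current block: 1800 + 8 × 1798 = 16184 frames.
Within the current minute: 29 × 30 + 9 − 2 = 877 (labels ;00/;01 skipped at this minute). Total = 89910 + 16184 + 877 = 106971.

106971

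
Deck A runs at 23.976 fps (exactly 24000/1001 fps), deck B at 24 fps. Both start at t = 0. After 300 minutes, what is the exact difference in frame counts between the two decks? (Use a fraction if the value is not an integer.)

432000/1001 frames

300 min = 18000 s.
A emits 24000/1001 × 18000 = 432000000/1001 frames; B emits 24 × 18000 = 432000.
Difference = 432000/1001 frames (≈ 431.5684); B is ahead of A.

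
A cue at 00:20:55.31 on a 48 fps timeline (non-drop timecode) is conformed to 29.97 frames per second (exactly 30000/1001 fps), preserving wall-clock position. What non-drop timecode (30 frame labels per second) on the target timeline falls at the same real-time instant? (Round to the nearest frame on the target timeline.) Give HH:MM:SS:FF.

00:20:54:12

Source frame index: (0×3600 + 20×60 + 55) × 48 + 31 = 60271.
Real time: 60271 / (48) = 60271/48 s.
Target frame: (60271/48) × (30000/1001) = 37669375/1001 ≈ 37631.743 → 37632.
At 30 labels/s: frame 37632 → 00:20:54:12.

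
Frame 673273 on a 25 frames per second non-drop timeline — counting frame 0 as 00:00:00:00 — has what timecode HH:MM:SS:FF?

07:28:50:23

673273 ÷ 25 = 26930 full seconds, remainder 23 frames.
26930 s = 7 h 28 min 50 s.
Timecode: 07:28:50:23.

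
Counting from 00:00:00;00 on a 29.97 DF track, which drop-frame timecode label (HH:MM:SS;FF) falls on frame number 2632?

00:01:27;24

Ten DF minutes hold 17982 frames, so frame 2632 lies in block 0 (frames 0–17981) with 2632 frames into that block.
The block's first minute is 1800 frames and the rest 1798 each; 2632 frames reaches minute 1, so 0 × 18 + 1 × 2 = 2 labels have been skipped so far.
Adding those back, label number 2632 + 2 = 2634 at 30 labels/s is 87 s + 24 f = 0 h 1 min 27 s frame 24, i.e. 00:01:27;24.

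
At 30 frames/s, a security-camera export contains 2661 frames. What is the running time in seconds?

88.7 seconds

Running time = 2661 / (30) = 88.7 s.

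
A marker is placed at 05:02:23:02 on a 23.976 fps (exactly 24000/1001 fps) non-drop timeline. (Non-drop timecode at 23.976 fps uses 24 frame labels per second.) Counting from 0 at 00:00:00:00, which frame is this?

435434

Total seconds to the label: (5 × 3600 + 2 × 60 + 23) = 18143.
Frame index = 18143 × 24 + 2 = 435434.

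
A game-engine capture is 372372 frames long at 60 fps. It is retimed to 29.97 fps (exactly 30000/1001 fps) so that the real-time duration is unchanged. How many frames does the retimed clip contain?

186000 frames

Target frames = source frames × (target rate / source rate) = 372372 × (30000/1001)/(60) = 372372 × 500/1001 = 186000.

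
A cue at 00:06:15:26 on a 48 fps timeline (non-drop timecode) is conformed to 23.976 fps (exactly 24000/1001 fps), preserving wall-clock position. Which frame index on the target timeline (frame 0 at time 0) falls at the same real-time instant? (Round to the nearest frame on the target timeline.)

Source frame index: (0×3600 + 6×60 + 15) × 48 + 26 = 18026.
Real time: 18026 / (48) = 9013/24 s.
Target frame: (9013/24) × (24000/1001) = 9013000/1001 ≈ 9003.996 → 9004.

frame 9004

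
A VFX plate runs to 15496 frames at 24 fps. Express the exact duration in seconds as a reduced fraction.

Running time = 15496 ÷ (24) = 15496 × 1/24 = 1937/3 s.

1937/3 seconds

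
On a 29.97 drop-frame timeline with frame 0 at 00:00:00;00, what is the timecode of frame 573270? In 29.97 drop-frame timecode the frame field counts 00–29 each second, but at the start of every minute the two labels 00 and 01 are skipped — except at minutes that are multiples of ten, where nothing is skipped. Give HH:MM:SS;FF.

05:18:48;04

Ten DF minutes hold 17982 frames, so frame 573270 lies in block 31 (frames 557442–575423) with 15828 frames into that block.
The block's first minute is 1800 frames and the rest 1798 each; 15828 frames reaches minute 8, so 31 × 18 + 8 × 2 = 574 labels have been skipped so far.
Adding those back, label number 573270 + 574 = 573844 at 30 labels/s is 19128 s + 4 f = 5 h 18 min 48 s frame 4, i.e. 05:18:48;04.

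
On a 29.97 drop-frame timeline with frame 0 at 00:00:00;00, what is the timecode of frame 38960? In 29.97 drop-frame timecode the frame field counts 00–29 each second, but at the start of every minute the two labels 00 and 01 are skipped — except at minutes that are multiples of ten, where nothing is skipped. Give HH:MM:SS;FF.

00:21:39;28

Each 10-minute DF block holds 10 × 60 × 30 − 9 × 2 = 17982 frames. 38960 ÷ 17982 → 2 full blocks, remainder 2996.
Within the partial block the first minute is 1800 frames and each further minute 1798, so 1 further minute boundary passed. Total skipped labels = 18 × 2 + 2 × 1 = 38.
Non-drop label index = 38960 + 38 = 38998; at 30 labels/s that is 00:21:39:28, i.e. DF 00:21:39;28.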